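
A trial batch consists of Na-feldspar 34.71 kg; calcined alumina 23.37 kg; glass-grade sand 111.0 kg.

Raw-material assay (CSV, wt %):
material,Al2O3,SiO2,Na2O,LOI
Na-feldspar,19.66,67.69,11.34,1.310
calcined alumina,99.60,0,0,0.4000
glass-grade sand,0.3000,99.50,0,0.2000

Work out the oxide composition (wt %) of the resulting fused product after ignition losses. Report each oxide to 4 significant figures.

Glass mass = 168.3 kg (batch 169.1 − LOI 0.7702).
Composition: Al2O3 18.08%, SiO2 79.58%, Na2O 2.339%

Working values appear rounded to 4 significant digits on the page — the whole derivation carries full float precision in all steps. Exactly one rounding goes into every reported figure. The derived quantities (three oxide percentages, the totals, the yield, ignition loss, glass mass) are carried in full precision starting from the weights per 168.3 kg of glass, exactly as printed in problem or answer.
Oxide masses out of the charge:
  Al2O3: 34.71·0.1966 + 23.37·0.9960 + 111.0·0.003000 = 30.43 kg
  SiO2: 34.71·0.6769 + 111.0·0.9950 = 133.9 kg
  Na2O: 34.71·0.1134 = 3.936 kg
LOI: 34.71·0.01310 + 23.37·0.004000 + 111.0·0.002000 = 0.7702 kg
Glass mass = batch − LOI = 169.1 − 0.7702 = 168.3 kg (the oxide masses sum to this)
percent share: oxide ÷ glass, ×100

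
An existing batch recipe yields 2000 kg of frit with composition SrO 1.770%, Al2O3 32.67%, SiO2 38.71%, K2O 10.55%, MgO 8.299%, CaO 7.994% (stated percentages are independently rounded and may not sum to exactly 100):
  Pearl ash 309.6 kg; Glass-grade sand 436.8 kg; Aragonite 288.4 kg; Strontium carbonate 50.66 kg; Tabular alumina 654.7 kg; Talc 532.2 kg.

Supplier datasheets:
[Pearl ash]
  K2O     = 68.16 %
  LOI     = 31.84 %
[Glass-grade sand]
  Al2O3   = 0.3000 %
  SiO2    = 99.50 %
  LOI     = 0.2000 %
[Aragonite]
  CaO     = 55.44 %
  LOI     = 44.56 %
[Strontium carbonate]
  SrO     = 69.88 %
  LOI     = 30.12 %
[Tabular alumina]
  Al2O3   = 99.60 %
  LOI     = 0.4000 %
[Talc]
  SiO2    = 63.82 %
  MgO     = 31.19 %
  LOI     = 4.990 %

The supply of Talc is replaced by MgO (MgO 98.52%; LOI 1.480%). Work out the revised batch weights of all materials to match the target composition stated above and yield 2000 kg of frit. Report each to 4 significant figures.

Revised batch per 2000 kg frit:
  Pearl ash: 309.6 kg
  Glass-grade sand: 778.1 kg
  Aragonite: 288.4 kg
  Strontium carbonate: 50.66 kg
  Tabular alumina: 653.7 kg
  MgO: 168.5 kg
Total batch = 2249 kg; LOI loss = 249.0 kg

All arithmetic carries exact precision through the solve; in-progress results are printed, with 4-significant-digit rounding, within the worked lines — each reported result sees exactly one rounding. All derived quantities (the totals, LOI, the yield, net glass mass, six oxide percentages) are re-derived from the weighed amounts for 2000 kg of glass at exact precision as they appear in the question or the answer.
Per-oxide target masses for 2000 kg frit:
  SrO: 1.770% × 2000 = 35.40 kg
  Al2O3: 32.67% × 2000 = 653.4 kg
  SiO2: 38.71% × 2000 = 774.2 kg
  K2O: 10.55% × 2000 = 211.0 kg
  MgO: 8.299% × 2000 = 166.0 kg
  CaO: 7.994% × 2000 = 159.9 kg
Checking each oxide sum with the batch weights as given, for the quoted basis mass (target by target, the sums agree net of answer rounding effects):
  SrO: 50.66·0.6988 = 35.40 kg (target 35.40 kg)
  Al2O3: 778.1·0.003000 + 653.7·0.9960 = 653.4 kg (target 653.4 kg)
  SiO2: 778.1·0.9950 = 774.2 kg (target 774.2 kg)
  K2O: 309.6·0.6816 = 211.0 kg (target 211.0 kg)
  MgO: 168.5·0.9852 = 166.0 kg (target 166.0 kg)
  CaO: 288.4·0.5544 = 159.9 kg (target 159.9 kg)
Auditing the glass mass value: net batch after ignition = 2000 kg (oxide target masses add up to 2000 kg; against the stated basis, 2000 kg — any gap is answer rounding).
Batch grand total — Σ batch = 2249 kg; loss to ignition Σ batch·LOI = 249.0 kg; yield = glass ÷ total batch = 88.93%.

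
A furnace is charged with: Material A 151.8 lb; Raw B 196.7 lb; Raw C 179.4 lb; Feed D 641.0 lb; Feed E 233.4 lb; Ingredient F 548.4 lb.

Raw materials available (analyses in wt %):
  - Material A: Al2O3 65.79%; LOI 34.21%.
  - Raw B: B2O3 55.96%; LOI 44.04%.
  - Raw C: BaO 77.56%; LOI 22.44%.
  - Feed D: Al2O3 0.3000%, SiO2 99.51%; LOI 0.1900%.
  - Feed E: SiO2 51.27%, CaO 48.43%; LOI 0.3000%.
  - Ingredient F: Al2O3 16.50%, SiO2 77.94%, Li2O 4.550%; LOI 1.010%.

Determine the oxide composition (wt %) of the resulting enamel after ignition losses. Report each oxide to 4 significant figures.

Glass mass = 1764 lb (batch 1951 − LOI 186.3).
Composition: Al2O3 10.90%, SiO2 67.16%, B2O3 6.238%, Li2O 1.414%, CaO 6.406%, BaO 7.886%

Working values are displayed, rounded to 4 significant digits, within the worked lines. Full precision is kept through the solve. Each reported number is rounded a single time — derived quantities, including glass mass, LOI, the yield, totals, six oxide percentages, are re-derived using the weight values on 1764 lb of glass at exact precision as written in question or answer.
Oxide-by-oxide delivered mass:
  Al2O3: 151.8·0.6579 + 641.0·0.003000 + 548.4·0.1650 = 192.3 lb
  SiO2: 641.0·0.9951 + 233.4·0.5127 + 548.4·0.7794 = 1185 lb
  B2O3: 196.7·0.5596 = 110.1 lb
  Li2O: 548.4·0.04550 = 24.95 lb
  CaO: 233.4·0.4843 = 113.0 lb
  BaO: 179.4·0.7756 = 139.1 lb
LOI: 151.8·0.3421 + 196.7·0.4404 + 179.4·0.2244 + 641.0·0.001900 + 233.4·0.003000 + 548.4·0.01010 = 186.3 lb
Glass mass = batch − LOI = 1951 − 186.3 = 1764 lb (consistent with Σ oxide mass)
wt %: oxide over glass, times 100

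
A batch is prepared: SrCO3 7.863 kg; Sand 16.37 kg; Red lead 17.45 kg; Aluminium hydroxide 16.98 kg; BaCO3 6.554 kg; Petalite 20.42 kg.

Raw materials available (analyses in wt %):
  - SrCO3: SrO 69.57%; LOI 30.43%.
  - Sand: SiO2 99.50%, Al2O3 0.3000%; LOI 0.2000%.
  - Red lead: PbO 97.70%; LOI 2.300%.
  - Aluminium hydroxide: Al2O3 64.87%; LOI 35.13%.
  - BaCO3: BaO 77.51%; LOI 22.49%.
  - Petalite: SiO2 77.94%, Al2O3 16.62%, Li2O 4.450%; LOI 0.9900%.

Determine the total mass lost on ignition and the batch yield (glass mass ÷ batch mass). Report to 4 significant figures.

LOI loss = 10.47 kg; glass = 75.17 kg; yield = 87.78%

Values along the way appear with 4-significant-digit rounding on the page; full precision is carried all the way through. Every reported number undergoes a single rounding — all derived quantities (six oxide percentages, the totals, LOI, net glass mass, the yield) are carried at full float precision using the weight values for 75.17 kg of glass as given in question or answer.
Ignition loss by material:
  SrCO3: 7.863 × 0.3043 = 2.393 kg
  Sand: 16.37 × 0.002000 = 0.03274 kg
  Red lead: 17.45 × 0.02300 = 0.4013 kg
  Aluminium hydroxide: 16.98 × 0.3513 = 5.965 kg
  BaCO3: 6.554 × 0.2249 = 1.474 kg
  Petalite: 20.42 × 0.009900 = 0.2022 kg
Total LOI = 10.47 kg
Glass = batch − LOI = 85.64 − 10.47 = 75.17 kg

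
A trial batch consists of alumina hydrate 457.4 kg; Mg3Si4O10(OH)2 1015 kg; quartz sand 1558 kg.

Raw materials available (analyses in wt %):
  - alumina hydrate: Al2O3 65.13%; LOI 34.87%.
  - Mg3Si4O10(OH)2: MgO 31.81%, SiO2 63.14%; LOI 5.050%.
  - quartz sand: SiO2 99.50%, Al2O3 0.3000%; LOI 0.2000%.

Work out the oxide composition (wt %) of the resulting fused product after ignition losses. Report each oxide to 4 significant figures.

Glass mass = 2817 kg (batch 3030 − LOI 213.9).
Composition: MgO 11.46%, SiO2 77.79%, Al2O3 10.74%

Mid-chain values are displayed (rounded to 4 significant digits) in the working. The whole derivation carries full float precision at every stage — each reported value takes exactly one rounding; derived quantities, including totals, LOI, net glass mass, the yield, the three compositions, are carried using the weight values at 2817 kg of glass in full precision, exactly as shown in the question or the answer.
What the batch supplies per oxide:
  MgO: 1015·0.3181 = 322.9 kg
  SiO2: 1015·0.6314 + 1558·0.9950 = 2191 kg
  Al2O3: 457.4·0.6513 + 1558·0.003000 = 302.6 kg
LOI: 457.4·0.3487 + 1015·0.05050 + 1558·0.002000 = 213.9 kg
The glass mass, total less LOI, = 3030 − 213.9 = 2817 kg (equal to the oxide-mass sum)
oxide / glass × 100 gives the wt %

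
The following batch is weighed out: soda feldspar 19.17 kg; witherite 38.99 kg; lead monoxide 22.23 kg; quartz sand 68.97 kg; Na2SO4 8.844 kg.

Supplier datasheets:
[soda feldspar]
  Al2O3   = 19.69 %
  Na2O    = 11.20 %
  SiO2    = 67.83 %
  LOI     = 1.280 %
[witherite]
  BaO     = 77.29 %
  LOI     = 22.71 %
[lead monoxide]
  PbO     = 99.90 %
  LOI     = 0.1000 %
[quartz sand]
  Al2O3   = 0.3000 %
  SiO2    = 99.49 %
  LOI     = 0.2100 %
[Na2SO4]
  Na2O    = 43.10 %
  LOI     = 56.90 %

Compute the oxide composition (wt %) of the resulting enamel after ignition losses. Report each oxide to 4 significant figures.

Glass mass = 143.9 kg (batch 158.2 − LOI 14.30).
Composition: Al2O3 2.767%, BaO 20.94%, Na2O 4.141%, SiO2 56.72%, PbO 15.43%

Working values are shown (rounded to 4 significant figures) when written out. All internal work holds full float precision in every operation. Every reported figure carries a single rounding — all derived quantities are computed at exact precision (ignition loss, the five compositions, glass mass, the yield, the totals) starting from the weights at 143.9 kg of glass as set out in the problem or answer text.
What the batch supplies per oxide:
  Al2O3: 19.17·0.1969 + 68.97·0.003000 = 3.981 kg
  BaO: 38.99·0.7729 = 30.14 kg
  Na2O: 19.17·0.1120 + 8.844·0.4310 = 5.959 kg
  SiO2: 19.17·0.6783 + 68.97·0.9949 = 81.62 kg
  PbO: 22.23·0.9990 = 22.21 kg
LOI: 19.17·0.01280 + 38.99·0.2271 + 22.23·0.001000 + 68.97·0.002100 + 8.844·0.5690 = 14.30 kg
Glass = total batch minus LOI = 158.2 − 14.30 = 143.9 kg (equal to the oxide-mass sum)
percent by weight: oxide/glass ×100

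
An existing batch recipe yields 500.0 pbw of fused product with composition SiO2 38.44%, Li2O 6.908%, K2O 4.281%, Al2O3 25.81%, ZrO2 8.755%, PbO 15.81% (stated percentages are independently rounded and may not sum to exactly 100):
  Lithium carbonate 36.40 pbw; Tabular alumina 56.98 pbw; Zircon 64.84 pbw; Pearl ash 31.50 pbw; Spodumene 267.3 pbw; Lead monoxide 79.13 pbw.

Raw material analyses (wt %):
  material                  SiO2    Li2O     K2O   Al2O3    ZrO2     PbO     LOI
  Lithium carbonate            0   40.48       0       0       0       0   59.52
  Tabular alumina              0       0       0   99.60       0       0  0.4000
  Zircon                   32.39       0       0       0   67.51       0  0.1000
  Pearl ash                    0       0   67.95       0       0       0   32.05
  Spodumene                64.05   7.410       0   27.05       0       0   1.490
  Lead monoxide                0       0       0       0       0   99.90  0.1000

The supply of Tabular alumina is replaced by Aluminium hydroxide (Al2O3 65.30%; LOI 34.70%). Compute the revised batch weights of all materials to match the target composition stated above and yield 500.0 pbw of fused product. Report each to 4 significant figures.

Revised batch per 500.0 pbw fused product:
  Lithium carbonate: 36.40 pbw
  Aluminium hydroxide: 86.90 pbw
  Zircon: 64.84 pbw
  Pearl ash: 31.50 pbw
  Spodumene: 267.3 pbw
  Lead monoxide: 79.13 pbw
Total batch = 566.1 pbw; LOI loss = 66.04 pbw

Values along the way are shown, with 4-significant-digit rounding, at each printed step; each numeric step maintains full float precision throughout — each reported result carries a single rounding. All derived quantities, which include the totals, the yield, LOI, glass mass, six oxide percentages, are rebuilt in exact precision, exactly as shown in the problem or answer text, using the weight values per 500.0 pbw of glass.
Oxide mass targets, per 500.0 pbw fused product:
  SiO2: 38.44% × 500.0 = 192.2 pbw
  Li2O: 6.908% × 500.0 = 34.54 pbw
  K2O: 4.281% × 500.0 = 21.40 pbw
  Al2O3: 25.81% × 500.0 = 129.0 pbw
  ZrO2: 8.755% × 500.0 = 43.78 pbw
  PbO: 15.81% × 500.0 = 79.05 pbw
Balance tally, oxide-wise, per the reported batch figures, at the basis given (every target is met by its sum inside rounding margins):
  SiO2: 64.84·0.3239 + 267.3·0.6405 = 192.2 pbw (target 192.2 pbw)
  Li2O: 36.40·0.4048 + 267.3·0.07410 = 34.54 pbw (target 34.54 pbw)
  K2O: 31.50·0.6795 = 21.40 pbw (target 21.40 pbw)
  Al2O3: 86.90·0.6530 + 267.3·0.2705 = 129.1 pbw (target 129.0 pbw)
  ZrO2: 64.84·0.6751 = 43.77 pbw (target 43.78 pbw)
  PbO: 79.13·0.9990 = 79.05 pbw (target 79.05 pbw)
Glass-mass closure: whole batch net of LOI = 500.0 pbw (the targets, summed, come to 500.0 pbw; versus the stated basis of 500.0 pbw — gaps are rounding artifacts).
Total batch = Σ batch = 566.1 pbw; Σ batch·LOI gives LOI loss = 66.04 pbw; yield = glass ÷ total batch = 88.33%.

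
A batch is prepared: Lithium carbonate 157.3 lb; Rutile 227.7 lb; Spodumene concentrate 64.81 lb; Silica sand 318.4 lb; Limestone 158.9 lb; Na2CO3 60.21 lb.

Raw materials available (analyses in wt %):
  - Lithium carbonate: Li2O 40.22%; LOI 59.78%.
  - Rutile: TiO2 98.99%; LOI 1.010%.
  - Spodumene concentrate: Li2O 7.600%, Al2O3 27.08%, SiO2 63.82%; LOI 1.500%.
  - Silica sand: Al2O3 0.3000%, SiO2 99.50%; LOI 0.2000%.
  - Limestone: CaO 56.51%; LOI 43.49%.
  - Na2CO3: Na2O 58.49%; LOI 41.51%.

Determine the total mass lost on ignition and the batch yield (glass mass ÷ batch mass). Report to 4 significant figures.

The whole derivation carries exact precision from first step to last. Values along the way are printed, rounded to 4 significant digits, on the page. Each reported value undergoes a single rounding; the derived quantities are carried at full precision (six oxide percentages, the totals, glass mass, ignition loss, yield) from the weighed amounts at 795.3 lb of glass as they appear in problem or answer.
Each material's LOI contribution:
  Lithium carbonate: 157.3 × 0.5978 = 94.03 lb
  Rutile: 227.7 × 0.01010 = 2.300 lb
  Spodumene concentrate: 64.81 × 0.01500 = 0.9721 lb
  Silica sand: 318.4 × 0.002000 = 0.6368 lb
  Limestone: 158.9 × 0.4349 = 69.11 lb
  Na2CO3: 60.21 × 0.4151 = 24.99 lb
Total LOI = 192.0 lb
Glass = batch − LOI = 987.3 − 192.0 = 795.3 lb

LOI loss = 192.0 lb; glass = 795.3 lb; yield = 80.55%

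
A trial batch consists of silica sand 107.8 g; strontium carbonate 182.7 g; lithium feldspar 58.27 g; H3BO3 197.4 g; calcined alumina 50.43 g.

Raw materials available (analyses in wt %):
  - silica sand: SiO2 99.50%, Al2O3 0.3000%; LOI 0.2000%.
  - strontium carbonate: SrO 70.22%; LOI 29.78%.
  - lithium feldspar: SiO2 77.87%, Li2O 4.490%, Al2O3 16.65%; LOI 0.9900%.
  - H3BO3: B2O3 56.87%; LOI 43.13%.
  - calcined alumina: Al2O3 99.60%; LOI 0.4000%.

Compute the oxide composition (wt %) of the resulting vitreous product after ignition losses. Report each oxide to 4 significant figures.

Glass mass = 456.1 g (batch 596.6 − LOI 140.5).
Composition: SiO2 33.47%, Li2O 0.5737%, B2O3 24.62%, SrO 28.13%, Al2O3 13.21%

Each numeric step keeps exact precision end to end — intermediates are rounded to four significant digits as shown. Each reported result is rounded only once; the derived quantities (the five compositions, the yield, the totals, LOI, net glass mass) are re-derived starting from the weights per 456.1 g of glass in exact precision, as quoted within the problem or the answer.
Mass of each oxide from the mix:
  SiO2: 107.8·0.9950 + 58.27·0.7787 = 152.6 g
  Li2O: 58.27·0.04490 = 2.616 g
  B2O3: 197.4·0.5687 = 112.3 g
  SrO: 182.7·0.7022 = 128.3 g
  Al2O3: 107.8·0.003000 + 58.27·0.1665 + 50.43·0.9960 = 60.25 g
LOI: 107.8·0.002000 + 182.7·0.2978 + 58.27·0.009900 + 197.4·0.4313 + 50.43·0.004000 = 140.5 g
batch − LOI leaves glass = 596.6 − 140.5 = 456.1 g (matching Σ of the oxides)
wt % = oxide mass / glass mass × 100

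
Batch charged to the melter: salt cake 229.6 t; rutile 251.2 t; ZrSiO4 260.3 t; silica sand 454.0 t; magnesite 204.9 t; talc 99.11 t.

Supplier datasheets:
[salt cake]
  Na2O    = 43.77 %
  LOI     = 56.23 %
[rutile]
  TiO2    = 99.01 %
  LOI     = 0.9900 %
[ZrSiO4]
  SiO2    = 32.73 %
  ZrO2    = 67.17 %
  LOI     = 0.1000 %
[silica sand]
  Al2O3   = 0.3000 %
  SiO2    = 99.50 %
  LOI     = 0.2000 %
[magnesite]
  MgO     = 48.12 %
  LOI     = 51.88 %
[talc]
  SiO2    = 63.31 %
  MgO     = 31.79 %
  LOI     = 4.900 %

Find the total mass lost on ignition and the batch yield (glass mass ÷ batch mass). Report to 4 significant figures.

Working values are shown rounded to four significant figures between the steps; each numeric step maintains full float precision from first step to last — a single rounding finalizes each reported number — all derived quantities (totals, six oxide percentages, net glass mass, yield, ignition loss) are recomputed starting from the weights at 1255 t of glass in full float precision precisely as stated by the problem or answer text.
Per-material ignition loss:
  salt cake: 229.6 × 0.5623 = 129.1 t
  rutile: 251.2 × 0.009900 = 2.487 t
  ZrSiO4: 260.3 × 0.001000 = 0.2603 t
  silica sand: 454.0 × 0.002000 = 0.9080 t
  magnesite: 204.9 × 0.5188 = 106.3 t
  talc: 99.11 × 0.04900 = 4.856 t
Total LOI = 243.9 t
Glass = batch − LOI = 1499 − 243.9 = 1255 t

LOI loss = 243.9 t; glass = 1255 t; yield = 83.73%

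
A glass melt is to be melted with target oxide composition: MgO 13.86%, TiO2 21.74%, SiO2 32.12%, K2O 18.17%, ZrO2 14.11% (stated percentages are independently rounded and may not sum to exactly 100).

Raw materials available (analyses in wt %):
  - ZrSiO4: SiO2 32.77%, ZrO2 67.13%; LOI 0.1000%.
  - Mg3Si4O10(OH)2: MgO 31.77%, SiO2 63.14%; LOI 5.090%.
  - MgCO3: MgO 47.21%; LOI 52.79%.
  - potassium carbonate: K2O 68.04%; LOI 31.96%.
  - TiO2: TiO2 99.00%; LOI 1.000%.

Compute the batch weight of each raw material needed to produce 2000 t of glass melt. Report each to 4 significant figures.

In-progress results are printed, rounded to 4 significant digits, in the working — all internal work holds exact precision at every stage — each reported value is rounded once only. Derived quantities, including the five compositions, yield, net glass mass, totals, LOI, are re-derived starting from the weights for 2000 t of glass in full float precision as they appear in problem or answer.
Oxide-by-oxide targets in 2000 t glass melt:
  MgO: 13.86% × 2000 = 277.2 t
  TiO2: 21.74% × 2000 = 434.8 t
  SiO2: 32.12% × 2000 = 642.4 t
  K2O: 18.17% × 2000 = 363.4 t
  ZrO2: 14.11% × 2000 = 282.2 t
Sums-versus-targets review with the batch weights as given, per the basis as stated (delivered sums recover each target exact up to rounding of places):
  MgO: 799.2·0.3177 + 49.31·0.4721 = 277.2 t (target 277.2 t)
  TiO2: 439.2·0.9900 = 434.8 t (target 434.8 t)
  SiO2: 420.4·0.3277 + 799.2·0.6314 = 642.4 t (target 642.4 t)
  K2O: 534.1·0.6804 = 363.4 t (target 363.4 t)
  ZrO2: 420.4·0.6713 = 282.2 t (target 282.2 t)
Mass balance on the glass: the batch minus its LOI: 2000 t (per-oxide target masses sum to 2000 t; stated basis 2000 t — deltas are rounding alone).
Total batch = Σ batch = 2242 t; the LOI term Σ batch·LOI equals 242.2 t; the yield ratio, glass ÷ batch: 89.20%.

Batch per 2000 t glass melt:
  ZrSiO4: 420.4 t
  Mg3Si4O10(OH)2: 799.2 t
  MgCO3: 49.31 t
  potassium carbonate: 534.1 t
  TiO2: 439.2 t
Total batch = 2242 t; LOI loss = 242.2 t; yield = 89.20%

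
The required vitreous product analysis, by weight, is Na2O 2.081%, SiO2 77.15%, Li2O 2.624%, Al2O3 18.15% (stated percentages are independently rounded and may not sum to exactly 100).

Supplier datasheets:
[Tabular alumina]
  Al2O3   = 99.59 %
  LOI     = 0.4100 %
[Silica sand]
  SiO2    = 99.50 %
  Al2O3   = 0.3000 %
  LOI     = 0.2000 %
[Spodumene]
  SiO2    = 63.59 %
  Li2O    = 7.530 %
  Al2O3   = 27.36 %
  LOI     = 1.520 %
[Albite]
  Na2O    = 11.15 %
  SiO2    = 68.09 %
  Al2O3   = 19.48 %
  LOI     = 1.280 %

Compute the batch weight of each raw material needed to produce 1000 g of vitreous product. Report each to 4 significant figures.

Batch per 1000 g vitreous product:
  Tabular alumina: 48.73 g
  Silica sand: 424.9 g
  Spodumene: 348.5 g
  Albite: 186.6 g
Total batch = 1009 g; LOI loss = 8.735 g; yield = 99.13%

Mid-chain values are printed rounded to 4 significant digits when written out — every computation carries full float precision from start to finish — every reported result is rounded exactly once — all derived quantities, including net glass mass, ignition loss, yield, totals, the four compositions, are rebuilt from the weighed amounts per 1000 g of glass at full precision as set out in problem or answer.
Oxide mass targets, per 1000 g vitreous product:
  Na2O: 2.081% × 1000 = 20.81 g
  SiO2: 77.15% × 1000 = 771.5 g
  Li2O: 2.624% × 1000 = 26.24 g
  Al2O3: 18.15% × 1000 = 181.5 g
A balance pass over the oxides, per the reported batch figures, under the basis named above (summed amounts equal target values inside rounding margins):
  Na2O: 186.6·0.1115 = 20.81 g (target 20.81 g)
  SiO2: 424.9·0.9950 + 348.5·0.6359 + 186.6·0.6809 = 771.4 g (target 771.5 g)
  Li2O: 348.5·0.07530 = 26.24 g (target 26.24 g)
  Al2O3: 48.73·0.9959 + 424.9·0.003000 + 348.5·0.2736 + 186.6·0.1948 = 181.5 g (target 181.5 g)
Consistency of the glass mass: batch Σ − ignition loss = 1000 g (summing oxide targets gives 1000 g; basis as stated: 1000 g — a pure rounding effect).
Total batch = Σ batch = 1009 g; ignition loss, Σ(batch × LOI) = 8.735 g; glass ÷ batch gives a yield of 99.13%.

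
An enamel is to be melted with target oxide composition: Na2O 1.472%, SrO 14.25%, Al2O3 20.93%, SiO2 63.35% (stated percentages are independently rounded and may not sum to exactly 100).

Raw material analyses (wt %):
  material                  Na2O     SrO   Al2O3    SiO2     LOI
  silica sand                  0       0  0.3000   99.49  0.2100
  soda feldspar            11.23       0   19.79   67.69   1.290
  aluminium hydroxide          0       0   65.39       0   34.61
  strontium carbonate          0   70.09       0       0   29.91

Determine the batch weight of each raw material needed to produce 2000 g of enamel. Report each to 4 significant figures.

Batch per 2000 g enamel:
  silica sand: 1095 g
  soda feldspar: 262.2 g
  aluminium hydroxide: 555.8 g
  strontium carbonate: 406.6 g
Total batch = 2320 g; LOI loss = 319.7 g; yield = 86.22%

Rounding to four significant digits applies to every intermediate as shown — the working math keeps full precision in all steps; every reported figure is rounded just once; the derived quantities are rebuilt from the weighed amounts on 2000 g of glass in exact precision (LOI, totals, net glass mass, yield, four oxide percentages) as written in the problem or the answer.
The oxide mass targets at 2000 g enamel:
  Na2O: 1.472% × 2000 = 29.44 g
  SrO: 14.25% × 2000 = 285.0 g
  Al2O3: 20.93% × 2000 = 418.6 g
  SiO2: 63.35% × 2000 = 1267 g
A balance pass over the oxides, per the reported batch figures, per the basis as stated (sum by sum, the targets are met given rounding of the digits):
  Na2O: 262.2·0.1123 = 29.45 g (target 29.44 g)
  SrO: 406.6·0.7009 = 285.0 g (target 285.0 g)
  Al2O3: 1095·0.003000 + 262.2·0.1979 + 555.8·0.6539 = 418.6 g (target 418.6 g)
  SiO2: 1095·0.9949 + 262.2·0.6769 = 1267 g (target 1267 g)
The glass-mass cross-check: Σ batch − LOI loss = 2000 g (the targets, summed, come to 2000 g; versus the stated basis of 2000 g — differing by rounding only).
Whole-batch sum: Σ batch = 2320 g; ignition loss, Σ(batch × LOI) = 319.7 g; the yield ratio, glass ÷ batch: 86.22%.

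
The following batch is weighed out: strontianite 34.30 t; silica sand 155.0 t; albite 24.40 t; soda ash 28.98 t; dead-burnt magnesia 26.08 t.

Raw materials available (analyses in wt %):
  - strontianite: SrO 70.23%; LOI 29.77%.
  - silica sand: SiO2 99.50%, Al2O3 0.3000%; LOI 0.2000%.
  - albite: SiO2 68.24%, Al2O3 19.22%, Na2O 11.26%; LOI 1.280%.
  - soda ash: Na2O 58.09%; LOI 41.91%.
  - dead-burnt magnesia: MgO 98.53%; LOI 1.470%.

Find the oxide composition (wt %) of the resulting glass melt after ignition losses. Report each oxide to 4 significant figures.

Glass mass = 245.4 t (batch 268.8 − LOI 23.36).
Composition: SiO2 69.63%, Al2O3 2.101%, Na2O 7.980%, MgO 10.47%, SrO 9.816%

Intermediates appear (rounded to 4 significant figures) between the steps. Every computation carries exact precision from first step to last — every reported result carries a single rounding — all derived quantities are rebuilt using the weight values on 245.4 t of glass in full float precision (the five compositions, ignition loss, yield, the totals, net glass mass) exactly as shown in the question or the answer.
Mass of each oxide from the mix:
  SiO2: 155.0·0.9950 + 24.40·0.6824 = 170.9 t
  Al2O3: 155.0·0.003000 + 24.40·0.1922 = 5.155 t
  Na2O: 24.40·0.1126 + 28.98·0.5809 = 19.58 t
  MgO: 26.08·0.9853 = 25.70 t
  SrO: 34.30·0.7023 = 24.09 t
LOI: 34.30·0.2977 + 155.0·0.002000 + 24.40·0.01280 + 28.98·0.4191 + 26.08·0.01470 = 23.36 t
Resulting glass, batch − LOI: 268.8 − 23.36 = 245.4 t (= Σ oxide masses)
oxide / glass × 100 gives the wt %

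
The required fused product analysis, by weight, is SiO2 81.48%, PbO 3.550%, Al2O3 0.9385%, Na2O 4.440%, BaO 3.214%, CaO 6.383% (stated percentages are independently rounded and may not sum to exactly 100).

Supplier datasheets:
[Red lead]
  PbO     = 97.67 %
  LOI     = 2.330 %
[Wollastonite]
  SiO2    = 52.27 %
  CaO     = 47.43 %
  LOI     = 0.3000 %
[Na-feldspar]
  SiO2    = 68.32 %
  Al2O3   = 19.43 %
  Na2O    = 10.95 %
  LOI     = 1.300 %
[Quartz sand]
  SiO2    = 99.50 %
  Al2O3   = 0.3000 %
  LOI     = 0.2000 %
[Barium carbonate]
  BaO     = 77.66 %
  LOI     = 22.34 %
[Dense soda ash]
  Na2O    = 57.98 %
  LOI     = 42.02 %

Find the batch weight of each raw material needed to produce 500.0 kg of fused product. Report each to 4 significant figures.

In-progress results are displayed with 4-significant-digit rounding as written. The working math runs at full precision through the solve. Every reported number includes exactly one rounding; all derived quantities, including the totals, yield, glass mass, LOI, six oxide percentages, are carried starting from the weights for 500.0 kg of glass at full precision as quoted within question or answer.
Oxide-by-oxide targets in 500.0 kg fused product:
  SiO2: 81.48% × 500.0 = 407.4 kg
  PbO: 3.550% × 500.0 = 17.75 kg
  Al2O3: 0.9385% × 500.0 = 4.692 kg
  Na2O: 4.440% × 500.0 = 22.20 kg
  BaO: 3.214% × 500.0 = 16.07 kg
  CaO: 6.383% × 500.0 = 31.92 kg
Sums-versus-targets review working from each reported weight, versus the basis set out (sums match the target masses modulo rounding of the values):
  SiO2: 67.29·0.5227 + 18.57·0.6832 + 361.3·0.9950 = 407.4 kg (target 407.4 kg)
  PbO: 18.17·0.9767 = 17.75 kg (target 17.75 kg)
  Al2O3: 18.57·0.1943 + 361.3·0.003000 = 4.692 kg (target 4.692 kg)
  Na2O: 18.57·0.1095 + 34.78·0.5798 = 22.20 kg (target 22.20 kg)
  BaO: 20.69·0.7766 = 16.07 kg (target 16.07 kg)
  CaO: 67.29·0.4743 = 31.92 kg (target 31.92 kg)
Glass mass check: whole batch net of LOI = 500.0 kg (targets for the oxides total 500.0 kg; versus the stated basis of 500.0 kg — rounding explains the deltas).
Whole-batch sum: Σ batch = 520.8 kg; loss to ignition Σ batch·LOI = 20.83 kg; yield, glass over the total, = 96.00%.

Batch per 500.0 kg fused product:
  Red lead: 18.17 kg
  Wollastonite: 67.29 kg
  Na-feldspar: 18.57 kg
  Quartz sand: 361.3 kg
  Barium carbonate: 20.69 kg
  Dense soda ash: 34.78 kg
Total batch = 520.8 kg; LOI loss = 20.83 kg; yield = 96.00%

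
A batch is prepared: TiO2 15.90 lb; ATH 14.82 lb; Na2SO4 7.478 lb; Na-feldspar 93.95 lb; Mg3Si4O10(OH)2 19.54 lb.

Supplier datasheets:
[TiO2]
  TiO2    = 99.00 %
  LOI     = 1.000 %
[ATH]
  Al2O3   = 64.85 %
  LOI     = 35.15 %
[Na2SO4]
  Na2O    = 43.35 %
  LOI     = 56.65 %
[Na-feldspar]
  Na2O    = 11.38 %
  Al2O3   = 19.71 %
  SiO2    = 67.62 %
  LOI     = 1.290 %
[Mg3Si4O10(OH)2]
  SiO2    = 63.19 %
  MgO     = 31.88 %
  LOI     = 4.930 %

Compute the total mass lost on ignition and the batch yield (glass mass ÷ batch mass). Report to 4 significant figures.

Every computation runs at exact precision at all times. In-progress results are displayed, rounded to 4 significant figures, in the working; each reported figure takes a single rounding. The derived quantities, which include the five compositions, LOI, glass mass, the yield, the totals, are carried at full precision, as given in either problem or answer, from the batch weights at 139.9 lb of glass.
Ignition loss by material:
  TiO2: 15.90 × 0.01000 = 0.1590 lb
  ATH: 14.82 × 0.3515 = 5.209 lb
  Na2SO4: 7.478 × 0.5665 = 4.236 lb
  Na-feldspar: 93.95 × 0.01290 = 1.212 lb
  Mg3Si4O10(OH)2: 19.54 × 0.04930 = 0.9633 lb
Total LOI = 11.78 lb
Glass = batch − LOI = 151.7 − 11.78 = 139.9 lb

LOI loss = 11.78 lb; glass = 139.9 lb; yield = 92.23%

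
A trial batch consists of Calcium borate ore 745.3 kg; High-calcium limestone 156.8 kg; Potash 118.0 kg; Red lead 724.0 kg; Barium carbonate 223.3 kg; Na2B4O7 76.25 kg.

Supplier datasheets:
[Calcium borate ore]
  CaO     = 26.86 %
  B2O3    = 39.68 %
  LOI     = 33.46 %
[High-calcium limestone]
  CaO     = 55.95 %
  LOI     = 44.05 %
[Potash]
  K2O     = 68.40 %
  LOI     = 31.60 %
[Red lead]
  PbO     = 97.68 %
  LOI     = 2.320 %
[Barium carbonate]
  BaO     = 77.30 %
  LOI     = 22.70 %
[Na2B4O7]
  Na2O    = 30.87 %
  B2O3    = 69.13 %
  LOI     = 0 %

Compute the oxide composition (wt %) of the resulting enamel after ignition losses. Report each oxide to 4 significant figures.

Full precision is carried at every stage — intermediates appear rounded off to 4 significant digits in the working — exactly one rounding is applied to each reported number. All derived quantities, including yield, the totals, ignition loss, glass mass, six oxide percentages, are carried from the weighed amounts at 1620 kg of glass at exact precision, exactly as printed in the problem or answer text.
Oxide masses out of the charge:
  CaO: 745.3·0.2686 + 156.8·0.5595 = 287.9 kg
  BaO: 223.3·0.7730 = 172.6 kg
  Na2O: 76.25·0.3087 = 23.54 kg
  PbO: 724.0·0.9768 = 707.2 kg
  K2O: 118.0·0.6840 = 80.71 kg
  B2O3: 745.3·0.3968 + 76.25·0.6913 = 348.4 kg
LOI: 745.3·0.3346 + 156.8·0.4405 + 118.0·0.3160 + 724.0·0.02320 + 223.3·0.2270 = 423.2 kg
Glass mass = batch − LOI = 2044 − 423.2 = 1620 kg (matching Σ of the oxides)
oxide / glass × 100 gives the wt %

Glass mass = 1620 kg (batch 2044 − LOI 423.2).
Composition: CaO 17.77%, BaO 10.65%, Na2O 1.453%, PbO 43.64%, K2O 4.981%, B2O3 21.50%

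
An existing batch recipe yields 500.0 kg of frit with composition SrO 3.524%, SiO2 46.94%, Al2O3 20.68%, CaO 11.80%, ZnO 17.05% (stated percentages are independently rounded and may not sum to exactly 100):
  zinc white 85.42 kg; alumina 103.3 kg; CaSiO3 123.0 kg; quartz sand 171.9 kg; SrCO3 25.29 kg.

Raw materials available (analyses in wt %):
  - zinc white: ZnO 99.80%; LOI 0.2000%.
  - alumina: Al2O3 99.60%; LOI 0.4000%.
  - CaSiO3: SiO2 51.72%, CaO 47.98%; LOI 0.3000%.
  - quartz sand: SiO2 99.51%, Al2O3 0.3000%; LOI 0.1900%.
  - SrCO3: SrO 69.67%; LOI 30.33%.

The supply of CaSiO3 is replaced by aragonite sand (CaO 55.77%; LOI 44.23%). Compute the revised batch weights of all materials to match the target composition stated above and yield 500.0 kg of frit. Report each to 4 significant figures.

Revised batch per 500.0 kg frit:
  zinc white: 85.42 kg
  alumina: 103.1 kg
  aragonite sand: 105.8 kg
  quartz sand: 235.9 kg
  SrCO3: 25.29 kg
Total batch = 555.5 kg; LOI loss = 55.50 kg

Full float precision is kept through every step — intermediates are printed rounded to 4 significant digits in the working. Each reported figure takes a single rounding. Derived quantities are re-derived using the weight values per 500.0 kg of glass in full float precision (totals, five oxide percentages, the yield, glass mass, LOI) as quoted within either problem or answer.
Per-oxide target masses for 500.0 kg frit:
  SrO: 3.524% × 500.0 = 17.62 kg
  SiO2: 46.94% × 500.0 = 234.7 kg
  Al2O3: 20.68% × 500.0 = 103.4 kg
  CaO: 11.80% × 500.0 = 59.00 kg
  ZnO: 17.05% × 500.0 = 85.25 kg
Sums-versus-targets review applying the batch weights above, for the quoted basis mass (sum by sum, the targets are met given rounding of the digits):
  SrO: 25.29·0.6967 = 17.62 kg (target 17.62 kg)
  SiO2: 235.9·0.9951 = 234.7 kg (target 234.7 kg)
  Al2O3: 103.1·0.9960 + 235.9·0.003000 = 103.4 kg (target 103.4 kg)
  CaO: 105.8·0.5577 = 59.00 kg (target 59.00 kg)
  ZnO: 85.42·0.9980 = 85.25 kg (target 85.25 kg)
Consistency of the glass mass: batch Σ − ignition loss = 500.0 kg (the Σ of target masses is 500.0 kg; versus the stated basis of 500.0 kg — any gap is answer rounding).
Batch grand total — Σ batch = 555.5 kg; Σ batch·LOI gives LOI loss = 55.50 kg; the yield ratio, glass ÷ batch: 90.01%.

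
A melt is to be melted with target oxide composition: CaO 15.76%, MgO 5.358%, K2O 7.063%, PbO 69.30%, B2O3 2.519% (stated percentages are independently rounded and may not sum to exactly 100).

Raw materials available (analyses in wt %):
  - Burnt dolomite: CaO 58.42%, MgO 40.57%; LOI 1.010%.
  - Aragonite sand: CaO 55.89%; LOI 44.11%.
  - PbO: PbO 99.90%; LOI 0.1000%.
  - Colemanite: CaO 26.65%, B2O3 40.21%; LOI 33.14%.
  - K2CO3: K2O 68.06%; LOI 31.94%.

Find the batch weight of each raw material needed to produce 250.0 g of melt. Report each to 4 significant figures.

Batch per 250.0 g melt:
  Burnt dolomite: 33.02 g
  Aragonite sand: 28.52 g
  PbO: 173.4 g
  Colemanite: 15.66 g
  K2CO3: 25.94 g
Total batch = 276.5 g; LOI loss = 26.56 g; yield = 90.39%

Intermediates appear with 4-significant-figure rounding on the page. All internal work keeps full precision end to end; every reported result sees exactly one rounding. All derived quantities are recomputed in exact precision (LOI, five oxide percentages, the yield, glass mass, the totals) using the weight values per 250.0 g of glass exactly as printed in either problem or answer.
Oxide-by-oxide targets in 250.0 g melt:
  CaO: 15.76% × 250.0 = 39.40 g
  MgO: 5.358% × 250.0 = 13.40 g
  K2O: 7.063% × 250.0 = 17.66 g
  PbO: 69.30% × 250.0 = 173.2 g
  B2O3: 2.519% × 250.0 = 6.298 g
Balance tally, oxide-wise, per the reported batch figures, on the stated basis (delivered sums recover each target given rounding of the digits):
  CaO: 33.02·0.5842 + 28.52·0.5589 + 15.66·0.2665 = 39.40 g (target 39.40 g)
  MgO: 33.02·0.4057 = 13.40 g (target 13.40 g)
  K2O: 25.94·0.6806 = 17.65 g (target 17.66 g)
  PbO: 173.4·0.9990 = 173.2 g (target 173.2 g)
  B2O3: 15.66·0.4021 = 6.297 g (target 6.298 g)
Glass-mass bookkeeping: batch Σ − ignition loss = 250.0 g (the targets, summed, come to 250.0 g; basis as stated: 250.0 g — deltas are rounding alone).
Total batch = Σ batch = 276.5 g; LOI removed, Σ of batch·LOI: 26.56 g; yield, glass over the total, = 90.39%.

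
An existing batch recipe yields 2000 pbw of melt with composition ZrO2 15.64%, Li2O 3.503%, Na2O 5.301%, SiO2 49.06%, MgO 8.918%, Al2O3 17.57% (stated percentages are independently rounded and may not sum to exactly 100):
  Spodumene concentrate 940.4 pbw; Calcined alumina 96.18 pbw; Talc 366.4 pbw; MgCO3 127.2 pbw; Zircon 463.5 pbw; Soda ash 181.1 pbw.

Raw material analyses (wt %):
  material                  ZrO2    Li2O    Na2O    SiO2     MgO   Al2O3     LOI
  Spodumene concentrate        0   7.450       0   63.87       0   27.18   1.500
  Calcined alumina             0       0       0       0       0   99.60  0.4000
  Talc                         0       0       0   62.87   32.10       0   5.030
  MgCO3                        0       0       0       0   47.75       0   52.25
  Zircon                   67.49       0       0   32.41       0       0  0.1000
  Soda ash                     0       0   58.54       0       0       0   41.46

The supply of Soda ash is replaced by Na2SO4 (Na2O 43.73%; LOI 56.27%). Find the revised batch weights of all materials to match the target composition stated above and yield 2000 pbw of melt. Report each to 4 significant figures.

Rounding to four significant figures extends to each working value as printed — exact precision is held throughout. Exactly one rounding is applied to every reported value. The derived quantities (net glass mass, six oxide percentages, totals, yield, LOI) are re-derived from the weighed amounts at 2000 pbw of glass in exact precision as written in either problem or answer.
Oxide-by-oxide targets in 2000 pbw melt:
  ZrO2: 15.64% × 2000 = 312.8 pbw
  Li2O: 3.503% × 2000 = 70.06 pbw
  Na2O: 5.301% × 2000 = 106.0 pbw
  SiO2: 49.06% × 2000 = 981.2 pbw
  MgO: 8.918% × 2000 = 178.4 pbw
  Al2O3: 17.57% × 2000 = 351.4 pbw
A balance pass over the oxides, from the weights as reported, on the stated basis (oxide sums agree with the targets up to rounding of the answer):
  ZrO2: 463.5·0.6749 = 312.8 pbw (target 312.8 pbw)
  Li2O: 940.4·0.07450 = 70.06 pbw (target 70.06 pbw)
  Na2O: 242.4·0.4373 = 106.0 pbw (target 106.0 pbw)
  SiO2: 940.4·0.6387 + 366.4·0.6287 + 463.5·0.3241 = 981.2 pbw (target 981.2 pbw)
  MgO: 366.4·0.3210 + 127.2·0.4775 = 178.4 pbw (target 178.4 pbw)
  Al2O3: 940.4·0.2718 + 96.18·0.9960 = 351.4 pbw (target 351.4 pbw)
Glass-mass closure: whole batch net of LOI = 2000 pbw (oxide target masses add up to 2000 pbw; versus the stated basis of 2000 pbw — any gap is answer rounding).
Summing the batch: Σ batch = 2236 pbw; ignition loss, Σ(batch × LOI) = 236.2 pbw; yield, glass over the total, = 89.43%.

Revised batch per 2000 pbw melt:
  Spodumene concentrate: 940.4 pbw
  Calcined alumina: 96.18 pbw
  Talc: 366.4 pbw
  MgCO3: 127.2 pbw
  Zircon: 463.5 pbw
  Na2SO4: 242.4 pbw
Total batch = 2236 pbw; LOI loss = 236.2 pbw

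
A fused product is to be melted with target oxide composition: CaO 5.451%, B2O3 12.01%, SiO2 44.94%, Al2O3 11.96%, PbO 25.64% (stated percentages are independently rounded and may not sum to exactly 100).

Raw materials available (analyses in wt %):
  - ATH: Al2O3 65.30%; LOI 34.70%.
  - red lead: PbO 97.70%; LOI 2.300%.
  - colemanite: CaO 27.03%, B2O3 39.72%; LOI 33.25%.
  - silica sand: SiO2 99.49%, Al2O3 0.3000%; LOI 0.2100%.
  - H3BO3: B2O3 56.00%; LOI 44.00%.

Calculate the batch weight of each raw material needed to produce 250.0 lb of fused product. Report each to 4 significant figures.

Batch per 250.0 lb fused product:
  ATH: 45.27 lb
  red lead: 65.61 lb
  colemanite: 50.42 lb
  silica sand: 112.9 lb
  H3BO3: 17.86 lb
Total batch = 292.1 lb; LOI loss = 42.08 lb; yield = 85.59%

Every computation runs at full precision in all steps; values along the way are printed, rounded to four significant figures, alongside each step; every reported number is rounded only once; derived quantities are carried at exact precision (the totals, yield, glass mass, ignition loss, five oxide percentages) from the weighed amounts on 250.0 lb of glass, as written in the problem or the answer.
Oxide mass targets, per 250.0 lb fused product:
  CaO: 5.451% × 250.0 = 13.63 lb
  B2O3: 12.01% × 250.0 = 30.02 lb
  SiO2: 44.94% × 250.0 = 112.4 lb
  Al2O3: 11.96% × 250.0 = 29.90 lb
  PbO: 25.64% × 250.0 = 64.10 lb
Sums-versus-targets review with the batch weights as given, under the basis named above (every target is met by its sum up to rounding of the answer):
  CaO: 50.42·0.2703 = 13.63 lb (target 13.63 lb)
  B2O3: 50.42·0.3972 + 17.86·0.5600 = 30.03 lb (target 30.02 lb)
  SiO2: 112.9·0.9949 = 112.3 lb (target 112.4 lb)
  Al2O3: 45.27·0.6530 + 112.9·0.003000 = 29.90 lb (target 29.90 lb)
  PbO: 65.61·0.9770 = 64.10 lb (target 64.10 lb)
Consistency of the glass mass: total charge less LOI = 250.0 lb (summing oxide targets gives 250.0 lb; stated basis 250.0 lb — gaps are rounding artifacts).
Batch total: Σ batch = 292.1 lb; ignition loss, Σ(batch × LOI) = 42.08 lb; as yield: glass ÷ batch → 85.59%.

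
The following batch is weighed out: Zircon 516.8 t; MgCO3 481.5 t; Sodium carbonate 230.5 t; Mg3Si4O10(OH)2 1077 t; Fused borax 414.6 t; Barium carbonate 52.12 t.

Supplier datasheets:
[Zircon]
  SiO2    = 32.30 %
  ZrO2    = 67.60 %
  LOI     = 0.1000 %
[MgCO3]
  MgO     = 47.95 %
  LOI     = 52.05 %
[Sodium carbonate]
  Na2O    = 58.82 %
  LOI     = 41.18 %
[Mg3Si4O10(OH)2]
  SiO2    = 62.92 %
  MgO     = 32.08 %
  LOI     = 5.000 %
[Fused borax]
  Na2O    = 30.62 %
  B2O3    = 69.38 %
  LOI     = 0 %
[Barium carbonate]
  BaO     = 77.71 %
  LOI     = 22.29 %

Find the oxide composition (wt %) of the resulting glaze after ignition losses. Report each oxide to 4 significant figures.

Glass mass = 2361 t (batch 2773 − LOI 411.5).
Composition: SiO2 35.77%, BaO 1.715%, Na2O 11.12%, B2O3 12.18%, ZrO2 14.80%, MgO 24.41%

Intermediates are displayed, rounded to four significant figures, alongside each step; each numeric step keeps exact precision at all times; every reported value is rounded only once; all derived quantities, including the six compositions, net glass mass, LOI, yield, totals, are recomputed using the weight values at 2361 t of glass at exact precision as given in the question or the answer.
Delivered oxide masses:
  SiO2: 516.8·0.3230 + 1077·0.6292 = 844.6 t
  BaO: 52.12·0.7771 = 40.50 t
  Na2O: 230.5·0.5882 + 414.6·0.3062 = 262.5 t
  B2O3: 414.6·0.6938 = 287.6 t
  ZrO2: 516.8·0.6760 = 349.4 t
  MgO: 481.5·0.4795 + 1077·0.3208 = 576.4 t
LOI: 516.8·0.001000 + 481.5·0.5205 + 230.5·0.4118 + 1077·0.05000 + 52.12·0.2229 = 411.5 t
Glass mass = batch − LOI = 2773 − 411.5 = 2361 t (matching Σ of the oxides)
each oxide over glass, ×100, is wt %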